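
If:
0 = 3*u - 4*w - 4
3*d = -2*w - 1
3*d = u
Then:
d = 2/15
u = 2/5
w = -7/10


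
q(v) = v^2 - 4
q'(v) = 2*v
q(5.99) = 31.88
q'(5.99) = 11.98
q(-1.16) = -2.65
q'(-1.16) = -2.32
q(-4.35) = 14.92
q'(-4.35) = -8.70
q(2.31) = 1.34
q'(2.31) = 4.62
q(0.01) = -4.00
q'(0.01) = 0.02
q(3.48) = 8.11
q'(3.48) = 6.96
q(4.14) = 13.14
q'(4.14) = 8.28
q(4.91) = 20.11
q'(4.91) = 9.82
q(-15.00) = 221.00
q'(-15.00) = -30.00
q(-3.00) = 5.00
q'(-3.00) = -6.00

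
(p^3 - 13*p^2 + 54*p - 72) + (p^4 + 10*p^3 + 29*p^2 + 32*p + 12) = p^4 + 11*p^3 + 16*p^2 + 86*p - 60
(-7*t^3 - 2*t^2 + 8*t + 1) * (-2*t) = 14*t^4 + 4*t^3 - 16*t^2 - 2*t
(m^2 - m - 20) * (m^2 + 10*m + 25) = m^4 + 9*m^3 - 5*m^2 - 225*m - 500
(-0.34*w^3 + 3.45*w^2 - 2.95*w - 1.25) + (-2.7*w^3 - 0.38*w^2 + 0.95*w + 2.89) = -3.04*w^3 + 3.07*w^2 - 2.0*w + 1.64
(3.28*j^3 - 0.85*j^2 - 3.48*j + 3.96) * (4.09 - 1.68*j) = -5.5104*j^4 + 14.8432*j^3 + 2.3699*j^2 - 20.886*j + 16.1964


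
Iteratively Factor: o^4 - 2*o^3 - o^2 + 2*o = (o)*(o^3 - 2*o^2 - o + 2) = o*(o - 1)*(o^2 - o - 2) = o*(o - 1)*(o + 1)*(o - 2)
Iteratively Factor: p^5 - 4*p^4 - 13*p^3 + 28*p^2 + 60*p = (p - 5)*(p^4 + p^3 - 8*p^2 - 12*p) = (p - 5)*(p - 3)*(p^3 + 4*p^2 + 4*p) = (p - 5)*(p - 3)*(p + 2)*(p^2 + 2*p) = (p - 5)*(p - 3)*(p + 2)^2*(p)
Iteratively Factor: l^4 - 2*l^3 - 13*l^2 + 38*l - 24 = (l - 3)*(l^3 + l^2 - 10*l + 8) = (l - 3)*(l - 2)*(l^2 + 3*l - 4) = (l - 3)*(l - 2)*(l + 4)*(l - 1)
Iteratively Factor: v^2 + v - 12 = (v + 4)*(v - 3)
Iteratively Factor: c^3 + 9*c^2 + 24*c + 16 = (c + 4)*(c^2 + 5*c + 4) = (c + 4)^2*(c + 1)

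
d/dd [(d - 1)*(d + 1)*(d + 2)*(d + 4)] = 4*d^3 + 18*d^2 + 14*d - 6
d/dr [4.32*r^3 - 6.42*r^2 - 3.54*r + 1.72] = 12.96*r^2 - 12.84*r - 3.54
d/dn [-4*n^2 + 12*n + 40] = 12 - 8*n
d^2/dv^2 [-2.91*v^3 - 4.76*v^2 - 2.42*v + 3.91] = -17.46*v - 9.52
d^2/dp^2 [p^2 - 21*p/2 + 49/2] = 2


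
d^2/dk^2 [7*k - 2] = 0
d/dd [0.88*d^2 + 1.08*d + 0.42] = 1.76*d + 1.08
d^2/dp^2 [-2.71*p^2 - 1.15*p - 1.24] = -5.42000000000000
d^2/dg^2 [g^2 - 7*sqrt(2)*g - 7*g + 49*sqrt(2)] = 2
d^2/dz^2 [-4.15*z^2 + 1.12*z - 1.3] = -8.30000000000000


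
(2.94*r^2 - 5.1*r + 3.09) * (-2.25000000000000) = -6.615*r^2 + 11.475*r - 6.9525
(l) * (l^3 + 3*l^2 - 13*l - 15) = l^4 + 3*l^3 - 13*l^2 - 15*l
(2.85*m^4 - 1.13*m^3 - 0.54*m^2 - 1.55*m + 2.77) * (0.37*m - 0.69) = 1.0545*m^5 - 2.3846*m^4 + 0.5799*m^3 - 0.2009*m^2 + 2.0944*m - 1.9113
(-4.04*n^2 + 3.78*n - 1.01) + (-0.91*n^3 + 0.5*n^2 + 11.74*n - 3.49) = -0.91*n^3 - 3.54*n^2 + 15.52*n - 4.5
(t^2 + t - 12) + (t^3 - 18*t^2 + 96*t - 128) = t^3 - 17*t^2 + 97*t - 140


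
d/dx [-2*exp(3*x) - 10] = -6*exp(3*x)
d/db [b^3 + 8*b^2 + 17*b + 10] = 3*b^2 + 16*b + 17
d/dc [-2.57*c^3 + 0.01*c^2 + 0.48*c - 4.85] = -7.71*c^2 + 0.02*c + 0.48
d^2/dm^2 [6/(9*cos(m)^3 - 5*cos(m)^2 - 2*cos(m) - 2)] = 6*((19*cos(m) - 40*cos(2*m) + 81*cos(3*m))*(-9*cos(m)^3 + 5*cos(m)^2 + 2*cos(m) + 2)/4 - 2*(-27*cos(m)^2 + 10*cos(m) + 2)^2*sin(m)^2)/(-9*cos(m)^3 + 5*cos(m)^2 + 2*cos(m) + 2)^3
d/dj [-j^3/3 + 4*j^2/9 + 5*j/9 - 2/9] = -j^2 + 8*j/9 + 5/9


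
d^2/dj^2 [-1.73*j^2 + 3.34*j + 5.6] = -3.46000000000000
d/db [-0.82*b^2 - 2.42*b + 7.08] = -1.64*b - 2.42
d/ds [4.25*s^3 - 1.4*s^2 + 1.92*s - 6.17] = 12.75*s^2 - 2.8*s + 1.92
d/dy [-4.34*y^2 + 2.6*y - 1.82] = 2.6 - 8.68*y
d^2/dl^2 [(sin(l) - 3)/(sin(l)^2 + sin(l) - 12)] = (4*sin(l) + cos(l)^2 + 1)/(sin(l) + 4)^3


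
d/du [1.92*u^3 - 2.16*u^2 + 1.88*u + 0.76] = 5.76*u^2 - 4.32*u + 1.88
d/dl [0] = 0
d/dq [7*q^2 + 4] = 14*q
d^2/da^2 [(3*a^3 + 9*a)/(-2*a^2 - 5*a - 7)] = 6*(-23*a^3 - 105*a^2 - 21*a + 105)/(8*a^6 + 60*a^5 + 234*a^4 + 545*a^3 + 819*a^2 + 735*a + 343)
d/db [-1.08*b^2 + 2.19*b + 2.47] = 2.19 - 2.16*b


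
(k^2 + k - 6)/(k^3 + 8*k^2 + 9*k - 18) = (k - 2)/(k^2 + 5*k - 6)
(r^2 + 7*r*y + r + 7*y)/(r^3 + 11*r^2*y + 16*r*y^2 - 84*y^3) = (-r - 1)/(-r^2 - 4*r*y + 12*y^2)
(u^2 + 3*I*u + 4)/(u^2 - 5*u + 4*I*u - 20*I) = (u - I)/(u - 5)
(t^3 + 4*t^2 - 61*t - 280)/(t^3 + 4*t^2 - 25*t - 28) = (t^2 - 3*t - 40)/(t^2 - 3*t - 4)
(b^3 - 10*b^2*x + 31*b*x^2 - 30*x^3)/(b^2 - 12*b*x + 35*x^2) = (-b^2 + 5*b*x - 6*x^2)/(-b + 7*x)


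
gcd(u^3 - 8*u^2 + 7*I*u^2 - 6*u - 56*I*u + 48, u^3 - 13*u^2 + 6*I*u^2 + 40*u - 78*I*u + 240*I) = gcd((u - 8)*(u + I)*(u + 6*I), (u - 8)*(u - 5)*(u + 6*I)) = u^2 + u*(-8 + 6*I) - 48*I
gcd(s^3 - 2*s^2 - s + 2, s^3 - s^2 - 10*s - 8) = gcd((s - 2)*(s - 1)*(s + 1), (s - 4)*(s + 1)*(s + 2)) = s + 1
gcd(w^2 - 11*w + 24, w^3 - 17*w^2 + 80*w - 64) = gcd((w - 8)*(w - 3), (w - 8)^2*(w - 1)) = w - 8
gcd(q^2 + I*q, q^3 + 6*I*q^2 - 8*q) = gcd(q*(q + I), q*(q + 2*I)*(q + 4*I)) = q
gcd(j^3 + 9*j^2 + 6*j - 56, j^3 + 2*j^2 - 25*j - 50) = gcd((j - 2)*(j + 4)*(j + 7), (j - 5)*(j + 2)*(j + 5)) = 1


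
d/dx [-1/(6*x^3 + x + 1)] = (18*x^2 + 1)/(6*x^3 + x + 1)^2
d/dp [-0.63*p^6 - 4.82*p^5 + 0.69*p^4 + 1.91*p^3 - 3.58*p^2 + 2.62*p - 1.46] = -3.78*p^5 - 24.1*p^4 + 2.76*p^3 + 5.73*p^2 - 7.16*p + 2.62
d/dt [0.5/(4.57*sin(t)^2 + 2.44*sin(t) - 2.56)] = -(4.57*sin(t) + 1.22)*cos(t)/(4.57*sin(t)^2 + 2.44*sin(t) - 2.56)^2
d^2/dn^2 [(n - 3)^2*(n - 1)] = 6*n - 14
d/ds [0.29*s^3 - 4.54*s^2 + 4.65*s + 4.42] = 0.87*s^2 - 9.08*s + 4.65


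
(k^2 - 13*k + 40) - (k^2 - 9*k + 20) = 20 - 4*k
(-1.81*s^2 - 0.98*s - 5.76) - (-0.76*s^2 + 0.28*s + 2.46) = -1.05*s^2 - 1.26*s - 8.22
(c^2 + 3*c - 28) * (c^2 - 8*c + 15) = c^4 - 5*c^3 - 37*c^2 + 269*c - 420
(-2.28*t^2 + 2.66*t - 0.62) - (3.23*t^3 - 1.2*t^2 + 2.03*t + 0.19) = -3.23*t^3 - 1.08*t^2 + 0.63*t - 0.81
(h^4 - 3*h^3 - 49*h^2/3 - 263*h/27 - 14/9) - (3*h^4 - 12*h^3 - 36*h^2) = -2*h^4 + 9*h^3 + 59*h^2/3 - 263*h/27 - 14/9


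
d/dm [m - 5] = 1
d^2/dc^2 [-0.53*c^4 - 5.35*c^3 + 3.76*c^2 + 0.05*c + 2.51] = -6.36*c^2 - 32.1*c + 7.52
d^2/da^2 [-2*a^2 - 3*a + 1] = -4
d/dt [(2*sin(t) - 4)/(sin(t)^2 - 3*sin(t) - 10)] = 2*(4*sin(t) + cos(t)^2 - 17)*cos(t)/((sin(t) - 5)^2*(sin(t) + 2)^2)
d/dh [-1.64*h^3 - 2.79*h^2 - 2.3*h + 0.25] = -4.92*h^2 - 5.58*h - 2.3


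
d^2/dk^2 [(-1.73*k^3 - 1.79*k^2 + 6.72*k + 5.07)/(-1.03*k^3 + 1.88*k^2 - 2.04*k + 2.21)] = (-7.105427357601e-15*k^7 + 10.497966*k^6 - 64.585944*k^5 + 38.219592*k^4 + 208.616182*k^3 - 446.415528*k^2 + 265.640232*k - 43.17677)/(1.092727*k^9 - 5.983476*k^8 + 17.414004*k^7 - 37.379975*k^6 + 60.166536*k^5 - 74.766408*k^4 + 74.436285*k^3 - 55.137732*k^2 + 29.890692*k - 10.793861)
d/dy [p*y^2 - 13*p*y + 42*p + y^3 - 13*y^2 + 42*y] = 2*p*y - 13*p + 3*y^2 - 26*y + 42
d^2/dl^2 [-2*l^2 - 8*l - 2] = -4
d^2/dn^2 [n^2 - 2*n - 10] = 2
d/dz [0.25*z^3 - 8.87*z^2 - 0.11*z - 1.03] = 0.75*z^2 - 17.74*z - 0.11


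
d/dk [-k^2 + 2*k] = 2 - 2*k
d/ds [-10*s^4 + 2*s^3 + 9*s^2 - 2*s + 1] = -40*s^3 + 6*s^2 + 18*s - 2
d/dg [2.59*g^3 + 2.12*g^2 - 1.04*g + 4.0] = 7.77*g^2 + 4.24*g - 1.04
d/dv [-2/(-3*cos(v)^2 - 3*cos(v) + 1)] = 6*(2*cos(v) + 1)*sin(v)/(3*cos(v)^2 + 3*cos(v) - 1)^2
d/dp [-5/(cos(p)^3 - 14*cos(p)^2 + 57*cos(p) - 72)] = 5*(19 - 3*cos(p))*sin(p)/((cos(p) - 8)^2*(cos(p) - 3)^3)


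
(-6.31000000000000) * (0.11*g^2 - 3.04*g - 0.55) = -0.6941*g^2 + 19.1824*g + 3.4705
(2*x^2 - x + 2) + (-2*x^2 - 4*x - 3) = -5*x - 1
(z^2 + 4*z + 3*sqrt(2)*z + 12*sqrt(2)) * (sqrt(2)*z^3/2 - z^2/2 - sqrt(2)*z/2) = sqrt(2)*z^5/2 + 5*z^4/2 + 2*sqrt(2)*z^4 - 2*sqrt(2)*z^3 + 10*z^3 - 8*sqrt(2)*z^2 - 3*z^2 - 12*z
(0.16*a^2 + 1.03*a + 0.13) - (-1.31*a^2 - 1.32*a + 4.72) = 1.47*a^2 + 2.35*a - 4.59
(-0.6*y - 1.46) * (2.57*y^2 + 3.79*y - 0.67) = -1.542*y^3 - 6.0262*y^2 - 5.1314*y + 0.9782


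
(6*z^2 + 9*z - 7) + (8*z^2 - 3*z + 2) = 14*z^2 + 6*z - 5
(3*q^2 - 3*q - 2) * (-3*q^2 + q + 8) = -9*q^4 + 12*q^3 + 27*q^2 - 26*q - 16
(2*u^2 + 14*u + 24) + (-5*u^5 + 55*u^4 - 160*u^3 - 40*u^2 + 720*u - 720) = -5*u^5 + 55*u^4 - 160*u^3 - 38*u^2 + 734*u - 696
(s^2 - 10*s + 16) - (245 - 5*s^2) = 6*s^2 - 10*s - 229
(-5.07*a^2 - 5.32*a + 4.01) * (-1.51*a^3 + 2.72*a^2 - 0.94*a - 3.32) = 7.6557*a^5 - 5.7572*a^4 - 15.7597*a^3 + 32.7404*a^2 + 13.893*a - 13.3132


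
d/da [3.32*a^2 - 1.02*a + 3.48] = 6.64*a - 1.02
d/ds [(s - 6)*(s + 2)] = 2*s - 4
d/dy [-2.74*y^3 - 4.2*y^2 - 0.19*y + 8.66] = -8.22*y^2 - 8.4*y - 0.19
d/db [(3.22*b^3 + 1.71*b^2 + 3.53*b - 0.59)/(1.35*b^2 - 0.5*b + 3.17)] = (4.347*b^4 - 3.22*b^3 + 25.0017*b^2 + 12.4344*b + 10.8951)/(1.8225*b^4 - 1.35*b^3 + 8.809*b^2 - 3.17*b + 10.0489)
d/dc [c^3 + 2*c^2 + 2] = c*(3*c + 4)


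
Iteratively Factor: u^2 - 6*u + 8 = (u - 4)*(u - 2)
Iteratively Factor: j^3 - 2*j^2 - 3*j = (j)*(j^2 - 2*j - 3) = j*(j + 1)*(j - 3)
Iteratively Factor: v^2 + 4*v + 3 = (v + 3)*(v + 1)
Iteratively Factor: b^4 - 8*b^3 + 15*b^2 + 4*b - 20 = (b + 1)*(b^3 - 9*b^2 + 24*b - 20) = (b - 2)*(b + 1)*(b^2 - 7*b + 10) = (b - 2)^2*(b + 1)*(b - 5)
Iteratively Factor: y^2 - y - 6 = (y - 3)*(y + 2)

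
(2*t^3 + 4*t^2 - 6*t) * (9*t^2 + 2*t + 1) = 18*t^5 + 40*t^4 - 44*t^3 - 8*t^2 - 6*t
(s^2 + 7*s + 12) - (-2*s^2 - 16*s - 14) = 3*s^2 + 23*s + 26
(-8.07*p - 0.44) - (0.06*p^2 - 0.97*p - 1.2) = -0.06*p^2 - 7.1*p + 0.76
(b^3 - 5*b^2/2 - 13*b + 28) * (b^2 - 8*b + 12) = b^5 - 21*b^4/2 + 19*b^3 + 102*b^2 - 380*b + 336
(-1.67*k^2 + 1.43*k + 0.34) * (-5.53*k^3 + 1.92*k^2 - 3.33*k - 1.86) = 9.2351*k^5 - 11.1143*k^4 + 6.4265*k^3 - 1.0029*k^2 - 3.792*k - 0.6324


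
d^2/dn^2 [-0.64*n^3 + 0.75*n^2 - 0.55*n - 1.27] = 1.5 - 3.84*n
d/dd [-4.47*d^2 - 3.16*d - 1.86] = -8.94*d - 3.16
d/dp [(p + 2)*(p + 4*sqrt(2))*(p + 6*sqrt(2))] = 3*p^2 + 4*p + 20*sqrt(2)*p + 20*sqrt(2) + 48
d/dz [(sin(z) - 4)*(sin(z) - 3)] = (2*sin(z) - 7)*cos(z)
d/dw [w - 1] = 1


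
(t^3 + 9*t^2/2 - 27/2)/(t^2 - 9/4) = 2*(t^2 + 6*t + 9)/(2*t + 3)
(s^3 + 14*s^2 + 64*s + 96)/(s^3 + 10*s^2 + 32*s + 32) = (s + 6)/(s + 2)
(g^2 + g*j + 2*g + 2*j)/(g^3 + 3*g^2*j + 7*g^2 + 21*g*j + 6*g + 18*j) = (g^2 + g*j + 2*g + 2*j)/(g^3 + 3*g^2*j + 7*g^2 + 21*g*j + 6*g + 18*j)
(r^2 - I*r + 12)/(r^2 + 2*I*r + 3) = (r - 4*I)/(r - I)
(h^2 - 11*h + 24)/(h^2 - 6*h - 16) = (h - 3)/(h + 2)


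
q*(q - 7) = q^2 - 7*q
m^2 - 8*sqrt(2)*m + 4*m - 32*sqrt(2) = (m + 4)*(m - 8*sqrt(2))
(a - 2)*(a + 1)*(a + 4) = a^3 + 3*a^2 - 6*a - 8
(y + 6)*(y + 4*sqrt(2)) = y^2 + 4*sqrt(2)*y + 6*y + 24*sqrt(2)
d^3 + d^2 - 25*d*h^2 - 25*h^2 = (d + 1)*(d - 5*h)*(d + 5*h)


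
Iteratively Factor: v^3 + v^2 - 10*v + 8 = (v + 4)*(v^2 - 3*v + 2) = (v - 2)*(v + 4)*(v - 1)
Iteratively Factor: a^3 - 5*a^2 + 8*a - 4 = (a - 2)*(a^2 - 3*a + 2) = (a - 2)*(a - 1)*(a - 2)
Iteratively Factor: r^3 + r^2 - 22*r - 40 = (r + 4)*(r^2 - 3*r - 10) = (r + 2)*(r + 4)*(r - 5)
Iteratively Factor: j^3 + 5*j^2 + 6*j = (j)*(j^2 + 5*j + 6) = j*(j + 3)*(j + 2)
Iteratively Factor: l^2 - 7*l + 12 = (l - 4)*(l - 3)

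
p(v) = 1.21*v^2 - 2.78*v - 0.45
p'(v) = 2.42*v - 2.78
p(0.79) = -1.89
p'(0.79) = -0.87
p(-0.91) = 3.08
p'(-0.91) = -4.98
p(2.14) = -0.86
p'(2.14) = 2.40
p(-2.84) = 17.20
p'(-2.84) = -9.65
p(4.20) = 9.22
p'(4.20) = 7.38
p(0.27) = -1.11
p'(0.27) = -2.13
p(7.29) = 43.59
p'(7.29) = 14.86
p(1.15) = -2.05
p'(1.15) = 0.00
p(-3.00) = 18.78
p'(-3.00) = -10.04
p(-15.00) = 313.50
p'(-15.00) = -39.08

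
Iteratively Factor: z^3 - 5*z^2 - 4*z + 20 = (z - 5)*(z^2 - 4) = (z - 5)*(z + 2)*(z - 2)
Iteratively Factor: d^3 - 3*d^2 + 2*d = (d - 2)*(d^2 - d) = (d - 2)*(d - 1)*(d)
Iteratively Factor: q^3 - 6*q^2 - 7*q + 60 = (q - 4)*(q^2 - 2*q - 15) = (q - 5)*(q - 4)*(q + 3)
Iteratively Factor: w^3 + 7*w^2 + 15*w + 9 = (w + 3)*(w^2 + 4*w + 3) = (w + 1)*(w + 3)*(w + 3)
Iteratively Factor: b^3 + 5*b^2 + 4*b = (b + 4)*(b^2 + b) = b*(b + 4)*(b + 1)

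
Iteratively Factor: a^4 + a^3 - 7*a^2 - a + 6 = (a - 2)*(a^3 + 3*a^2 - a - 3) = (a - 2)*(a + 3)*(a^2 - 1) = (a - 2)*(a - 1)*(a + 3)*(a + 1)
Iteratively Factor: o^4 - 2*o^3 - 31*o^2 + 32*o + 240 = (o - 4)*(o^3 + 2*o^2 - 23*o - 60) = (o - 4)*(o + 3)*(o^2 - o - 20) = (o - 4)*(o + 3)*(o + 4)*(o - 5)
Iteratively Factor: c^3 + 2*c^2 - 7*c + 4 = (c + 4)*(c^2 - 2*c + 1) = (c - 1)*(c + 4)*(c - 1)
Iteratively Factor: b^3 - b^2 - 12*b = (b - 4)*(b^2 + 3*b) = b*(b - 4)*(b + 3)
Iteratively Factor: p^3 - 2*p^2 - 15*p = (p + 3)*(p^2 - 5*p) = (p - 5)*(p + 3)*(p)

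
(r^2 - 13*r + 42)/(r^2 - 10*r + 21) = (r - 6)/(r - 3)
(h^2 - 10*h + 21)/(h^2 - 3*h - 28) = (h - 3)/(h + 4)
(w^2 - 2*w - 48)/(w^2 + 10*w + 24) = (w - 8)/(w + 4)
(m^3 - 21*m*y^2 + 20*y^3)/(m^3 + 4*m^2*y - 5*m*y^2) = (m - 4*y)/m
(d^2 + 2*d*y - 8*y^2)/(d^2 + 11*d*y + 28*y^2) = (d - 2*y)/(d + 7*y)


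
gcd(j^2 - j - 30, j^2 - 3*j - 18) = j - 6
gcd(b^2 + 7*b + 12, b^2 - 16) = b + 4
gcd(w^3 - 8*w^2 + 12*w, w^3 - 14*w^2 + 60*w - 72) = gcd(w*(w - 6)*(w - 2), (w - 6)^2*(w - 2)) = w^2 - 8*w + 12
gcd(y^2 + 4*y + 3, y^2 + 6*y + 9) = y + 3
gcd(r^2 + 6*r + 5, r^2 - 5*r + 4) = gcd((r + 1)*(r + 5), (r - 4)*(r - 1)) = 1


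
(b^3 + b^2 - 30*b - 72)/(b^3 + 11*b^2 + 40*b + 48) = (b - 6)/(b + 4)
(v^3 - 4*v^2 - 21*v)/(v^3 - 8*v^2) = (v^2 - 4*v - 21)/(v*(v - 8))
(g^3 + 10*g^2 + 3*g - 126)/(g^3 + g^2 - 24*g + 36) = (g + 7)/(g - 2)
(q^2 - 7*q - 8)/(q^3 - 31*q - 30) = (q - 8)/(q^2 - q - 30)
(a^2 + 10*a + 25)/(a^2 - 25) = (a + 5)/(a - 5)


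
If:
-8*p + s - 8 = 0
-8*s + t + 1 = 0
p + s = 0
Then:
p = -8/9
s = 8/9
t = 55/9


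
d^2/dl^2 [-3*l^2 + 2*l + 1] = -6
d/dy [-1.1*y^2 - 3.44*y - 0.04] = -2.2*y - 3.44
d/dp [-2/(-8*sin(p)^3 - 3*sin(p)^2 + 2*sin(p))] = 4*(-12*cos(p) - 3/tan(p) + cos(p)/sin(p)^2)/(8*sin(p)^2 + 3*sin(p) - 2)^2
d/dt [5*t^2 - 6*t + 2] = 10*t - 6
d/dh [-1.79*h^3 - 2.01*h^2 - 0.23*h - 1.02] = -5.37*h^2 - 4.02*h - 0.23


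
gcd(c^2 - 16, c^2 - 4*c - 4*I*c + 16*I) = c - 4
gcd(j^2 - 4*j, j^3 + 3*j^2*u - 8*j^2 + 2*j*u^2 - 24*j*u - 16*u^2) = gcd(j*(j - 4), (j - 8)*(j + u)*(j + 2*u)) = 1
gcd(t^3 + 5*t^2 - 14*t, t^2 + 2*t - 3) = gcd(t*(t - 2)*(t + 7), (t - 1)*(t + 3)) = 1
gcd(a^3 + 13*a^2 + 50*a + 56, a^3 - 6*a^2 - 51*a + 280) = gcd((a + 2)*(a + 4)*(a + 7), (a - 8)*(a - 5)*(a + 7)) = a + 7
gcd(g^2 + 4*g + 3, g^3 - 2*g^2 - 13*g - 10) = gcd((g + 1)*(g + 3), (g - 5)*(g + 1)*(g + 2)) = g + 1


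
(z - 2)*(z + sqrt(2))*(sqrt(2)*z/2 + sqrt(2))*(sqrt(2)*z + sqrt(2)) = z^4 + z^3 + sqrt(2)*z^3 - 4*z^2 + sqrt(2)*z^2 - 4*sqrt(2)*z - 4*z - 4*sqrt(2)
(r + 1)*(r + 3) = r^2 + 4*r + 3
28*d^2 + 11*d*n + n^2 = (4*d + n)*(7*d + n)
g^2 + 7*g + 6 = (g + 1)*(g + 6)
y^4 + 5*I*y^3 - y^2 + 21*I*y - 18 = (y - 2*I)*(y + I)*(y + 3*I)^2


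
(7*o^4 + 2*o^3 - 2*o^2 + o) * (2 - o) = -7*o^5 + 12*o^4 + 6*o^3 - 5*o^2 + 2*o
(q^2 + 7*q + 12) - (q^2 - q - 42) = 8*q + 54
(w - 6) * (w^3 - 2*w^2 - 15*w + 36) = w^4 - 8*w^3 - 3*w^2 + 126*w - 216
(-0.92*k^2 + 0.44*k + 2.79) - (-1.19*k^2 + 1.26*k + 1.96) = 0.27*k^2 - 0.82*k + 0.83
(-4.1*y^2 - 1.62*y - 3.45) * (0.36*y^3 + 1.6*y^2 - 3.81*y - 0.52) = -1.476*y^5 - 7.1432*y^4 + 11.787*y^3 + 2.7842*y^2 + 13.9869*y + 1.794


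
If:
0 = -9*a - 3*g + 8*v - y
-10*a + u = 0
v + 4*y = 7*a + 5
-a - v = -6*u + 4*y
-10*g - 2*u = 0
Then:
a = 5/52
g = -5/26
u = 25/26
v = 355/1716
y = 2345/1716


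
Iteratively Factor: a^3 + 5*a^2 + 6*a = (a)*(a^2 + 5*a + 6) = a*(a + 2)*(a + 3)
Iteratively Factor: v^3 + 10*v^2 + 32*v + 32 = (v + 2)*(v^2 + 8*v + 16) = (v + 2)*(v + 4)*(v + 4)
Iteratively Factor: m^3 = (m)*(m^2) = m^2*(m)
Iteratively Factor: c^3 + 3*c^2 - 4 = (c + 2)*(c^2 + c - 2) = (c - 1)*(c + 2)*(c + 2)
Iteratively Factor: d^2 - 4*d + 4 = (d - 2)*(d - 2)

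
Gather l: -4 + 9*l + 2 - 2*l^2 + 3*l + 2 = -2*l^2 + 12*l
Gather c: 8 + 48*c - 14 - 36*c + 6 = 12*c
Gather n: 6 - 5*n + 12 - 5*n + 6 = 24 - 10*n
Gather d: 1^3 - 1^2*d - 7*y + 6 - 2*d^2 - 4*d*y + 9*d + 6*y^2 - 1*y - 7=-2*d^2 + d*(8 - 4*y) + 6*y^2 - 8*y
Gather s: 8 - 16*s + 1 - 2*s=9 - 18*s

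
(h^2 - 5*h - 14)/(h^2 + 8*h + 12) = (h - 7)/(h + 6)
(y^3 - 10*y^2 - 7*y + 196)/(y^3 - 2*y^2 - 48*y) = (-y^3 + 10*y^2 + 7*y - 196)/(y*(-y^2 + 2*y + 48))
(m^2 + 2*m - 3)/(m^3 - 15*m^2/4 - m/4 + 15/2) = 4*(m^2 + 2*m - 3)/(4*m^3 - 15*m^2 - m + 30)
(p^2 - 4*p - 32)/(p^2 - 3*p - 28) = (p - 8)/(p - 7)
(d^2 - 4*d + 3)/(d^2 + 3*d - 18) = (d - 1)/(d + 6)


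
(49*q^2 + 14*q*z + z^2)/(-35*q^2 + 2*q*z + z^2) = (7*q + z)/(-5*q + z)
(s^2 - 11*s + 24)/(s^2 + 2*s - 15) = (s - 8)/(s + 5)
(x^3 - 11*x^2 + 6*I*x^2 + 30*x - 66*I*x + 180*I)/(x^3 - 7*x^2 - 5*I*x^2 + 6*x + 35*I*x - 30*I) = (x^2 + x*(-5 + 6*I) - 30*I)/(x^2 - x*(1 + 5*I) + 5*I)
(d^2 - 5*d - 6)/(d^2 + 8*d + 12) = (d^2 - 5*d - 6)/(d^2 + 8*d + 12)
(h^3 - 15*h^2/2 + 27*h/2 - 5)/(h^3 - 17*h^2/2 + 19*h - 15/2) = (h - 2)/(h - 3)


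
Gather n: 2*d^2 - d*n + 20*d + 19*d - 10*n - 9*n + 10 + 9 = 2*d^2 + 39*d + n*(-d - 19) + 19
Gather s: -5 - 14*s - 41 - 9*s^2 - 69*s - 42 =-9*s^2 - 83*s - 88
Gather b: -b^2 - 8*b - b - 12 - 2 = -b^2 - 9*b - 14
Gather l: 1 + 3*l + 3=3*l + 4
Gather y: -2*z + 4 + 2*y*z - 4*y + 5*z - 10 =y*(2*z - 4) + 3*z - 6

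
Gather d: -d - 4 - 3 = -d - 7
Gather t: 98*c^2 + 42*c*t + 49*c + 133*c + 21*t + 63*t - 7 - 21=98*c^2 + 182*c + t*(42*c + 84) - 28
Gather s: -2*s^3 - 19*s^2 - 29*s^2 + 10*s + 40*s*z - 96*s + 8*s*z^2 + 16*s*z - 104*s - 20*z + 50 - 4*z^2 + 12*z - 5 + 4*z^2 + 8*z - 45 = -2*s^3 - 48*s^2 + s*(8*z^2 + 56*z - 190)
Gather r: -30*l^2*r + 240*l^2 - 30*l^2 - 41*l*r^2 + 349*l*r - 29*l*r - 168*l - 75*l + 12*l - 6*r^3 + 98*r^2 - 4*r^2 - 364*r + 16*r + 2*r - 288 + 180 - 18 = 210*l^2 - 231*l - 6*r^3 + r^2*(94 - 41*l) + r*(-30*l^2 + 320*l - 346) - 126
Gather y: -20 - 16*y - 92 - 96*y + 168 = 56 - 112*y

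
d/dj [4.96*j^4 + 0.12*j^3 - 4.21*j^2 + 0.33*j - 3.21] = 19.84*j^3 + 0.36*j^2 - 8.42*j + 0.33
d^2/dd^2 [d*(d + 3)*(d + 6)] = 6*d + 18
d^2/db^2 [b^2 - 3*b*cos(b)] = 3*b*cos(b) + 6*sin(b) + 2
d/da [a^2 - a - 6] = 2*a - 1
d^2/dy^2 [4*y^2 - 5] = 8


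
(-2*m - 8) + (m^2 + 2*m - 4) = m^2 - 12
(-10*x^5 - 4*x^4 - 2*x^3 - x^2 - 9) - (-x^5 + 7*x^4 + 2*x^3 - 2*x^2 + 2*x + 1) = -9*x^5 - 11*x^4 - 4*x^3 + x^2 - 2*x - 10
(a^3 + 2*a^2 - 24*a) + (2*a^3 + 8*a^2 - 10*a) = 3*a^3 + 10*a^2 - 34*a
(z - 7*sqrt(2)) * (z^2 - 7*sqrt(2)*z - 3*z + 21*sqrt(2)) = z^3 - 14*sqrt(2)*z^2 - 3*z^2 + 42*sqrt(2)*z + 98*z - 294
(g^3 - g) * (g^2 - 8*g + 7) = g^5 - 8*g^4 + 6*g^3 + 8*g^2 - 7*g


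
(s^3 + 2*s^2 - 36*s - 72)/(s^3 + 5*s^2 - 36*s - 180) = (s + 2)/(s + 5)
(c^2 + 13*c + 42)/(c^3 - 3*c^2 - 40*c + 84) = (c + 7)/(c^2 - 9*c + 14)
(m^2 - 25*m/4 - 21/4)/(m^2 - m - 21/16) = 4*(m - 7)/(4*m - 7)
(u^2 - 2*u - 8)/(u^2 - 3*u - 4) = (u + 2)/(u + 1)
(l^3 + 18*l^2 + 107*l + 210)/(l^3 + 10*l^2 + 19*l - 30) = (l + 7)/(l - 1)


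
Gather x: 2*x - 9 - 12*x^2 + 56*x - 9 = -12*x^2 + 58*x - 18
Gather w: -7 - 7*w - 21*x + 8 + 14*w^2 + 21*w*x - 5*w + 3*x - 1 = 14*w^2 + w*(21*x - 12) - 18*x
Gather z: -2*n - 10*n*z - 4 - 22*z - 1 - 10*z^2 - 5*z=-2*n - 10*z^2 + z*(-10*n - 27) - 5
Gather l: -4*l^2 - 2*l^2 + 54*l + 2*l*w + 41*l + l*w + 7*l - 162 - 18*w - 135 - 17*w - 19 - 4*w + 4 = -6*l^2 + l*(3*w + 102) - 39*w - 312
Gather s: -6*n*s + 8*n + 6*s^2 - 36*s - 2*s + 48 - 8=8*n + 6*s^2 + s*(-6*n - 38) + 40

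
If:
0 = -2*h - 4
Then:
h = -2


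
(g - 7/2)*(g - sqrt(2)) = g^2 - 7*g/2 - sqrt(2)*g + 7*sqrt(2)/2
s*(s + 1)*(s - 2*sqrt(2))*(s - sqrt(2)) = s^4 - 3*sqrt(2)*s^3 + s^3 - 3*sqrt(2)*s^2 + 4*s^2 + 4*s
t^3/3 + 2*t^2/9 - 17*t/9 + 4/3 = (t/3 + 1)*(t - 4/3)*(t - 1)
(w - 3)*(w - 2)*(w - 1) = w^3 - 6*w^2 + 11*w - 6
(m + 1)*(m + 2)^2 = m^3 + 5*m^2 + 8*m + 4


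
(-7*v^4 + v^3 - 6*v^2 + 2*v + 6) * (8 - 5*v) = 35*v^5 - 61*v^4 + 38*v^3 - 58*v^2 - 14*v + 48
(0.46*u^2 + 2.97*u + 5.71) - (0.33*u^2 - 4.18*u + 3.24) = 0.13*u^2 + 7.15*u + 2.47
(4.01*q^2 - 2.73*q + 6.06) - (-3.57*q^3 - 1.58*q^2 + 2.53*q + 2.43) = 3.57*q^3 + 5.59*q^2 - 5.26*q + 3.63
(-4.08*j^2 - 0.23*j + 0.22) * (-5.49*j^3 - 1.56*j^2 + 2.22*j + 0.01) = 22.3992*j^5 + 7.6275*j^4 - 9.9066*j^3 - 0.8946*j^2 + 0.4861*j + 0.0022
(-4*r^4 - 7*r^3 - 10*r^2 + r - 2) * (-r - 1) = 4*r^5 + 11*r^4 + 17*r^3 + 9*r^2 + r + 2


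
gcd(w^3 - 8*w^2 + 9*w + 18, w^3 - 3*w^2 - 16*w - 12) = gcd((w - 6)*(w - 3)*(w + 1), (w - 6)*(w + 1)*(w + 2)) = w^2 - 5*w - 6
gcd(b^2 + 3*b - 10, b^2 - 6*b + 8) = b - 2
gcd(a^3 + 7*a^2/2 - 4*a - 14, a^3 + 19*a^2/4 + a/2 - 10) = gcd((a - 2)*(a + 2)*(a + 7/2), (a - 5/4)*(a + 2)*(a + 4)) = a + 2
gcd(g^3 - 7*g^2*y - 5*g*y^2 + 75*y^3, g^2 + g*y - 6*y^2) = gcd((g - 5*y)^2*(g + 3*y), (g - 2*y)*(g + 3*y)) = g + 3*y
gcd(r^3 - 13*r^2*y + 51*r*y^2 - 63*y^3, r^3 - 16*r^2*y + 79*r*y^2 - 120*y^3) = -r + 3*y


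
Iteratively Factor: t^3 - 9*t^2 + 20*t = (t - 4)*(t^2 - 5*t) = (t - 5)*(t - 4)*(t)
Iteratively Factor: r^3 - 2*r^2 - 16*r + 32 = (r - 4)*(r^2 + 2*r - 8) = (r - 4)*(r - 2)*(r + 4)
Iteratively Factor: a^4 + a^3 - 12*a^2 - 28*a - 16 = (a - 4)*(a^3 + 5*a^2 + 8*a + 4) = (a - 4)*(a + 2)*(a^2 + 3*a + 2) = (a - 4)*(a + 1)*(a + 2)*(a + 2)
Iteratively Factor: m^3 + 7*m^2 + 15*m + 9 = (m + 3)*(m^2 + 4*m + 3) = (m + 1)*(m + 3)*(m + 3)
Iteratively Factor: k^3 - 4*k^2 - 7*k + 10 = (k - 5)*(k^2 + k - 2) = (k - 5)*(k - 1)*(k + 2)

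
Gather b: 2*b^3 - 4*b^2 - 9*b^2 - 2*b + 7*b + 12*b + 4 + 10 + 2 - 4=2*b^3 - 13*b^2 + 17*b + 12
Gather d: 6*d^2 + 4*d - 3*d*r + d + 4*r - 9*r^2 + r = 6*d^2 + d*(5 - 3*r) - 9*r^2 + 5*r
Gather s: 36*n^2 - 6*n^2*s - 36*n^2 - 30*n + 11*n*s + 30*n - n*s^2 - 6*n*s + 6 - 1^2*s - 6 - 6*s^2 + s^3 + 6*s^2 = -n*s^2 + s^3 + s*(-6*n^2 + 5*n - 1)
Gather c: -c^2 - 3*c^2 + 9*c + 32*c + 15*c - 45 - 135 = -4*c^2 + 56*c - 180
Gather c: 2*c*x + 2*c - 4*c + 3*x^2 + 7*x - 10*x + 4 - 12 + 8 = c*(2*x - 2) + 3*x^2 - 3*x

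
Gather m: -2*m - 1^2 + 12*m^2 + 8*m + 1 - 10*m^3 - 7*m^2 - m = -10*m^3 + 5*m^2 + 5*m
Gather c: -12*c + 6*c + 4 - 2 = 2 - 6*c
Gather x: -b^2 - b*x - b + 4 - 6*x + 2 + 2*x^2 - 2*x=-b^2 - b + 2*x^2 + x*(-b - 8) + 6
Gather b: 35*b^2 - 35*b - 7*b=35*b^2 - 42*b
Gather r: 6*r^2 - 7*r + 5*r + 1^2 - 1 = 6*r^2 - 2*r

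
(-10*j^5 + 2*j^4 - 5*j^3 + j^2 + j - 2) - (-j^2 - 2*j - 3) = -10*j^5 + 2*j^4 - 5*j^3 + 2*j^2 + 3*j + 1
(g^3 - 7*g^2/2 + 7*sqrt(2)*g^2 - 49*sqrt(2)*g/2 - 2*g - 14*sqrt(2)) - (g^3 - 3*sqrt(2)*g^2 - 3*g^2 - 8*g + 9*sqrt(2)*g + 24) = -g^2/2 + 10*sqrt(2)*g^2 - 67*sqrt(2)*g/2 + 6*g - 24 - 14*sqrt(2)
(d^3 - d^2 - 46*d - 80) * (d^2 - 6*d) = d^5 - 7*d^4 - 40*d^3 + 196*d^2 + 480*d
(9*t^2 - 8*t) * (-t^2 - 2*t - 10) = -9*t^4 - 10*t^3 - 74*t^2 + 80*t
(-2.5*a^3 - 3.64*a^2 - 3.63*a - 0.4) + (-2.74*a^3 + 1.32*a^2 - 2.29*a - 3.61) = -5.24*a^3 - 2.32*a^2 - 5.92*a - 4.01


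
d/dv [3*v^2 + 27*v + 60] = 6*v + 27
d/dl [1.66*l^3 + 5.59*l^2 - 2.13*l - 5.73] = 4.98*l^2 + 11.18*l - 2.13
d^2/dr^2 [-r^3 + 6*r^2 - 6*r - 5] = 12 - 6*r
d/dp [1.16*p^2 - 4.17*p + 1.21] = 2.32*p - 4.17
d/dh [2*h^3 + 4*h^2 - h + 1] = 6*h^2 + 8*h - 1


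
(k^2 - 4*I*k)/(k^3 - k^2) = (k - 4*I)/(k*(k - 1))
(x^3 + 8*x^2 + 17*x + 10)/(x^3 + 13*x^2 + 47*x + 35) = (x + 2)/(x + 7)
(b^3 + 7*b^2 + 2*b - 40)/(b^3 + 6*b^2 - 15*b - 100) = (b^2 + 2*b - 8)/(b^2 + b - 20)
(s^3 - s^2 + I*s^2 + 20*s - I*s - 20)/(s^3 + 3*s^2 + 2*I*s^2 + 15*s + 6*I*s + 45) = (s^2 - s*(1 + 4*I) + 4*I)/(s^2 + 3*s*(1 - I) - 9*I)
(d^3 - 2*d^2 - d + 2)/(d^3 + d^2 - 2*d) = (d^2 - d - 2)/(d*(d + 2))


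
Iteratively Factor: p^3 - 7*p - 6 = (p - 3)*(p^2 + 3*p + 2) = (p - 3)*(p + 1)*(p + 2)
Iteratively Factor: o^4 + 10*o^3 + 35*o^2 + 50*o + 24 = (o + 3)*(o^3 + 7*o^2 + 14*o + 8) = (o + 1)*(o + 3)*(o^2 + 6*o + 8) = (o + 1)*(o + 2)*(o + 3)*(o + 4)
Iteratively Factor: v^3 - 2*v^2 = (v)*(v^2 - 2*v) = v^2*(v - 2)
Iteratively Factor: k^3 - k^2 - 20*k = (k - 5)*(k^2 + 4*k) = (k - 5)*(k + 4)*(k)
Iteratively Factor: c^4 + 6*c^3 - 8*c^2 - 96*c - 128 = (c + 4)*(c^3 + 2*c^2 - 16*c - 32) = (c - 4)*(c + 4)*(c^2 + 6*c + 8) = (c - 4)*(c + 4)^2*(c + 2)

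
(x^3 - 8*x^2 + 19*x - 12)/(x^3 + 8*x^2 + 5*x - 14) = (x^2 - 7*x + 12)/(x^2 + 9*x + 14)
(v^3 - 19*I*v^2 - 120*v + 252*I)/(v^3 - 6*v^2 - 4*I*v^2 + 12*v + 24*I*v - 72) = (v^2 - 13*I*v - 42)/(v^2 + 2*v*(-3 + I) - 12*I)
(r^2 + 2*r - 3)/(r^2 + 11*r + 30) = (r^2 + 2*r - 3)/(r^2 + 11*r + 30)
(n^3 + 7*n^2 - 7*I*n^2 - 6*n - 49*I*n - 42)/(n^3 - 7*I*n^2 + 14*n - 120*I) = (n^2 + n*(7 - I) - 7*I)/(n^2 - I*n + 20)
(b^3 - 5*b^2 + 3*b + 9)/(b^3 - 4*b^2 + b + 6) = (b - 3)/(b - 2)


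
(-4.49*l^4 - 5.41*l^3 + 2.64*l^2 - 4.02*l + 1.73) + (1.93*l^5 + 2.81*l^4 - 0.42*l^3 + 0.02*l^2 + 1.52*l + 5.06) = 1.93*l^5 - 1.68*l^4 - 5.83*l^3 + 2.66*l^2 - 2.5*l + 6.79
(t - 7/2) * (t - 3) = t^2 - 13*t/2 + 21/2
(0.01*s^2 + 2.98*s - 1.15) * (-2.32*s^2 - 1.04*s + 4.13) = -0.0232*s^4 - 6.924*s^3 - 0.3899*s^2 + 13.5034*s - 4.7495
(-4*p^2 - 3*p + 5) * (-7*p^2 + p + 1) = 28*p^4 + 17*p^3 - 42*p^2 + 2*p + 5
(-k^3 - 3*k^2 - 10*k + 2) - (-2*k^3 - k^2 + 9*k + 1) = k^3 - 2*k^2 - 19*k + 1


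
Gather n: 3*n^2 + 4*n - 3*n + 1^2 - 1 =3*n^2 + n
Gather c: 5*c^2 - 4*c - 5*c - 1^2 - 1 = 5*c^2 - 9*c - 2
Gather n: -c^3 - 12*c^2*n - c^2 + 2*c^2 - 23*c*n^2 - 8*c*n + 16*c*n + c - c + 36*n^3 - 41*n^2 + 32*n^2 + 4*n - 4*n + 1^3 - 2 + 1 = -c^3 + c^2 + 36*n^3 + n^2*(-23*c - 9) + n*(-12*c^2 + 8*c)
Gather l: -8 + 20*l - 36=20*l - 44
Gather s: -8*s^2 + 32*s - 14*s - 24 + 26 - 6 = -8*s^2 + 18*s - 4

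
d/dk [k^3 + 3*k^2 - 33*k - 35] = 3*k^2 + 6*k - 33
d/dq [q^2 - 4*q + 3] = 2*q - 4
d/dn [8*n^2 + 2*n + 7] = 16*n + 2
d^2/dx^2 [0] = 0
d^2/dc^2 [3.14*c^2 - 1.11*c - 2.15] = 6.28000000000000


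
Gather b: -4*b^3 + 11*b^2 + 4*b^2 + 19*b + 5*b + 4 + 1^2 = -4*b^3 + 15*b^2 + 24*b + 5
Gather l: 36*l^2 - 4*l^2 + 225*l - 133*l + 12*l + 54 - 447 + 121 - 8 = 32*l^2 + 104*l - 280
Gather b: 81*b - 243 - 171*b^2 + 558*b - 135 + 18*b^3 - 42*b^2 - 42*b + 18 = 18*b^3 - 213*b^2 + 597*b - 360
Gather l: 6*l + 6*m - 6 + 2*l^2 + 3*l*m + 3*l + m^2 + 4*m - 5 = 2*l^2 + l*(3*m + 9) + m^2 + 10*m - 11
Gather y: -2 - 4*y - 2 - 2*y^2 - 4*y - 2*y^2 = -4*y^2 - 8*y - 4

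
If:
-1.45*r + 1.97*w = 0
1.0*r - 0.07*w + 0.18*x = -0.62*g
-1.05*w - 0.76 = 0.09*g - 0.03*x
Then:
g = 1.83048138337297 - 0.425510934086119*x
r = 0.0883698447379106*x - 1.19654801265815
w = 0.0650437943502388*x - 0.880707928098636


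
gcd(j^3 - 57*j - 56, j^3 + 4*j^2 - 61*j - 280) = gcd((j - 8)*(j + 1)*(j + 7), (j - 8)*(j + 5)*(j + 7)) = j^2 - j - 56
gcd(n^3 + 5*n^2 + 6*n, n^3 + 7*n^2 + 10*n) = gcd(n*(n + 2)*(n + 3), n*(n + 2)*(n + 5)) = n^2 + 2*n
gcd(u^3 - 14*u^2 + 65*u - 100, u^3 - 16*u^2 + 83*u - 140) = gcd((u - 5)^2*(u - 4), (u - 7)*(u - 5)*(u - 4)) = u^2 - 9*u + 20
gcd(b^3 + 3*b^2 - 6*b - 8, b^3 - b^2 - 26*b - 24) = b^2 + 5*b + 4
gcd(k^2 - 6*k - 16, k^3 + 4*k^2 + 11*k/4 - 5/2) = k + 2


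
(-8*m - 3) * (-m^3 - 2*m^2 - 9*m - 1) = 8*m^4 + 19*m^3 + 78*m^2 + 35*m + 3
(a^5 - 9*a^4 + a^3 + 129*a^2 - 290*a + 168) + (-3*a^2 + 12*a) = a^5 - 9*a^4 + a^3 + 126*a^2 - 278*a + 168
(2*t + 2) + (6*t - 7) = 8*t - 5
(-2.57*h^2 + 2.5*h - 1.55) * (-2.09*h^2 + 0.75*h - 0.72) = 5.3713*h^4 - 7.1525*h^3 + 6.9649*h^2 - 2.9625*h + 1.116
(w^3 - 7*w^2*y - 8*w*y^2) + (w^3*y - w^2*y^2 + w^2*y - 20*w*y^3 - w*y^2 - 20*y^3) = w^3*y + w^3 - w^2*y^2 - 6*w^2*y - 20*w*y^3 - 9*w*y^2 - 20*y^3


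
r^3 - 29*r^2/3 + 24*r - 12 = (r - 6)*(r - 3)*(r - 2/3)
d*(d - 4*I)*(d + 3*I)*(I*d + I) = I*d^4 + d^3 + I*d^3 + d^2 + 12*I*d^2 + 12*I*d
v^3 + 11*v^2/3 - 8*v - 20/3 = (v - 2)*(v + 2/3)*(v + 5)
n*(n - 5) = n^2 - 5*n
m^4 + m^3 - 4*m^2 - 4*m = m*(m - 2)*(m + 1)*(m + 2)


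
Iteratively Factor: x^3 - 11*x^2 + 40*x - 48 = (x - 4)*(x^2 - 7*x + 12) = (x - 4)*(x - 3)*(x - 4)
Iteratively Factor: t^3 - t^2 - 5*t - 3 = (t + 1)*(t^2 - 2*t - 3) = (t - 3)*(t + 1)*(t + 1)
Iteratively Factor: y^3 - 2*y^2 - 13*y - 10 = (y + 2)*(y^2 - 4*y - 5) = (y + 1)*(y + 2)*(y - 5)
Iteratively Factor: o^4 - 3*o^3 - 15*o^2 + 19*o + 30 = (o - 2)*(o^3 - o^2 - 17*o - 15) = (o - 2)*(o + 1)*(o^2 - 2*o - 15) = (o - 5)*(o - 2)*(o + 1)*(o + 3)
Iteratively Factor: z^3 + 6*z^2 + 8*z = (z + 4)*(z^2 + 2*z) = z*(z + 4)*(z + 2)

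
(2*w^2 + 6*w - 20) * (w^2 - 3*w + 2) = 2*w^4 - 34*w^2 + 72*w - 40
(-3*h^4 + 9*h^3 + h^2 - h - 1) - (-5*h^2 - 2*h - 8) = -3*h^4 + 9*h^3 + 6*h^2 + h + 7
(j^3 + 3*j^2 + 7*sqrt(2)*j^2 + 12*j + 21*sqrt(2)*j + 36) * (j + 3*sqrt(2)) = j^4 + 3*j^3 + 10*sqrt(2)*j^3 + 30*sqrt(2)*j^2 + 54*j^2 + 36*sqrt(2)*j + 162*j + 108*sqrt(2)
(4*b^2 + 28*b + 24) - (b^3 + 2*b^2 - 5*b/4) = -b^3 + 2*b^2 + 117*b/4 + 24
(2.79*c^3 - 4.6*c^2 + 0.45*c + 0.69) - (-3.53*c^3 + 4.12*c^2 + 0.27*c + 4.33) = 6.32*c^3 - 8.72*c^2 + 0.18*c - 3.64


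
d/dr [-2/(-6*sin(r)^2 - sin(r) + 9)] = -2*(12*sin(r) + 1)*cos(r)/(6*sin(r)^2 + sin(r) - 9)^2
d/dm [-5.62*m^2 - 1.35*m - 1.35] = -11.24*m - 1.35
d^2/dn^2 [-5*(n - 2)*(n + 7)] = -10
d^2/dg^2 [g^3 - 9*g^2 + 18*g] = 6*g - 18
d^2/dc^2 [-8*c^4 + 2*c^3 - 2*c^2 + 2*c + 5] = -96*c^2 + 12*c - 4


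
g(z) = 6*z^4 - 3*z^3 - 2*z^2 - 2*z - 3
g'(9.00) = 16729.00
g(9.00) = 36996.00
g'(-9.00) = -18191.00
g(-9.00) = 41406.00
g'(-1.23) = -55.36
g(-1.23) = 15.75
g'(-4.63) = -2558.48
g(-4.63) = 3018.39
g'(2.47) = 294.87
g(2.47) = 157.98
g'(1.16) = 18.71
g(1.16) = -1.83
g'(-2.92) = -664.59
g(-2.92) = 496.68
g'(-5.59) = -4453.12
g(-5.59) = 6328.38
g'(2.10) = 172.17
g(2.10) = 72.89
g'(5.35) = 3394.13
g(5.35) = 4385.15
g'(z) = 24*z^3 - 9*z^2 - 4*z - 2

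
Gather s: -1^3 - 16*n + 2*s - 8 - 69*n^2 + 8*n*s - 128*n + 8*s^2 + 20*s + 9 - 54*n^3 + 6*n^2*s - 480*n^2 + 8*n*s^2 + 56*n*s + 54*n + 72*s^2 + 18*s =-54*n^3 - 549*n^2 - 90*n + s^2*(8*n + 80) + s*(6*n^2 + 64*n + 40)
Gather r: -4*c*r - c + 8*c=-4*c*r + 7*c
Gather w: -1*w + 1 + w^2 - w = w^2 - 2*w + 1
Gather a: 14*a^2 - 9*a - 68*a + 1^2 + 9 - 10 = 14*a^2 - 77*a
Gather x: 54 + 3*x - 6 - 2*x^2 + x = -2*x^2 + 4*x + 48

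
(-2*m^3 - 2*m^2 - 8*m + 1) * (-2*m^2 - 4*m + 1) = 4*m^5 + 12*m^4 + 22*m^3 + 28*m^2 - 12*m + 1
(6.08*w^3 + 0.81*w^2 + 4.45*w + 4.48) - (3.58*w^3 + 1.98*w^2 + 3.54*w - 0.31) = 2.5*w^3 - 1.17*w^2 + 0.91*w + 4.79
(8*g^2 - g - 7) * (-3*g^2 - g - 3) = -24*g^4 - 5*g^3 - 2*g^2 + 10*g + 21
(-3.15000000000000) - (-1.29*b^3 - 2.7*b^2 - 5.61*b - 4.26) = 1.29*b^3 + 2.7*b^2 + 5.61*b + 1.11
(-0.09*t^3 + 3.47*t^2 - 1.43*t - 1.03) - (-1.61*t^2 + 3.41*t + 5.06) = -0.09*t^3 + 5.08*t^2 - 4.84*t - 6.09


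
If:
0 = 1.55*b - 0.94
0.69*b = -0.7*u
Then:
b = 0.61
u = -0.60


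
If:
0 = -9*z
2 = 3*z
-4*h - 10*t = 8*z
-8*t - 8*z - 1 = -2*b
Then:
No Solution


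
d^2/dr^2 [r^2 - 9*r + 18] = 2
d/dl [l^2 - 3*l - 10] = 2*l - 3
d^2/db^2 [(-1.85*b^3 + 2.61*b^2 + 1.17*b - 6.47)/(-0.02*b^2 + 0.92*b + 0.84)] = (3.096856*b^3 + 8.33052*b^2 + 6.999936*b + 9.294928)/(8.0e-6*b^6 - 0.001104*b^5 + 0.049776*b^4 - 0.685952*b^3 - 2.090592*b^2 - 1.947456*b - 0.592704)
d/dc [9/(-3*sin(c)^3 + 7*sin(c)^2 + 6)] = 9*(9*sin(c) - 14)*sin(c)*cos(c)/(-3*sin(c)^3 + 7*sin(c)^2 + 6)^2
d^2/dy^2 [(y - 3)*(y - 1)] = 2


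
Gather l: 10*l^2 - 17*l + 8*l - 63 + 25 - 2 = 10*l^2 - 9*l - 40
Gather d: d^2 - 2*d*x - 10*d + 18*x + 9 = d^2 + d*(-2*x - 10) + 18*x + 9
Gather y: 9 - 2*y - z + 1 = -2*y - z + 10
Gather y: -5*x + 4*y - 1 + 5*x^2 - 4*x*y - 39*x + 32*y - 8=5*x^2 - 44*x + y*(36 - 4*x) - 9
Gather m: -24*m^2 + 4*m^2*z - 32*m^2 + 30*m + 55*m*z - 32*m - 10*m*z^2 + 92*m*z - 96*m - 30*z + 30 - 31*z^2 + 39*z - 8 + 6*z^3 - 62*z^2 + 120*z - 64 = m^2*(4*z - 56) + m*(-10*z^2 + 147*z - 98) + 6*z^3 - 93*z^2 + 129*z - 42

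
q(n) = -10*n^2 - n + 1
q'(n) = -20*n - 1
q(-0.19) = 0.83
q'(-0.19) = 2.80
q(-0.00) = 1.00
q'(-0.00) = -1.00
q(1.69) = -29.25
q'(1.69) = -34.80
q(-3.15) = -95.08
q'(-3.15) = 62.00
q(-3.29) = -103.95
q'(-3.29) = 64.80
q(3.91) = -155.79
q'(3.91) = -79.20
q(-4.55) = -201.48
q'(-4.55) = 90.00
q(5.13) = -267.30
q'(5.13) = -103.60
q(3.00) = -92.00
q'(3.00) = -61.00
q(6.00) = -365.00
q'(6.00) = -121.00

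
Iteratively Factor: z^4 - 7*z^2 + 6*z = (z + 3)*(z^3 - 3*z^2 + 2*z) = (z - 2)*(z + 3)*(z^2 - z) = z*(z - 2)*(z + 3)*(z - 1)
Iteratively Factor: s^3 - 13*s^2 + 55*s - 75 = (s - 5)*(s^2 - 8*s + 15) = (s - 5)*(s - 3)*(s - 5)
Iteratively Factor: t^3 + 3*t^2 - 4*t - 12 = (t + 3)*(t^2 - 4) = (t - 2)*(t + 3)*(t + 2)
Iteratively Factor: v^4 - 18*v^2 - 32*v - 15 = (v + 3)*(v^3 - 3*v^2 - 9*v - 5) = (v - 5)*(v + 3)*(v^2 + 2*v + 1) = (v - 5)*(v + 1)*(v + 3)*(v + 1)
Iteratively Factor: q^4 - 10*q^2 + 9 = (q - 1)*(q^3 + q^2 - 9*q - 9) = (q - 3)*(q - 1)*(q^2 + 4*q + 3) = (q - 3)*(q - 1)*(q + 1)*(q + 3)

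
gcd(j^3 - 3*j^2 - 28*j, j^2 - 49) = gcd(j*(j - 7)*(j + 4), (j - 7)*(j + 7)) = j - 7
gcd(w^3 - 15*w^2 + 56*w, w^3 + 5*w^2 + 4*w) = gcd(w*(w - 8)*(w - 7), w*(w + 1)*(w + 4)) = w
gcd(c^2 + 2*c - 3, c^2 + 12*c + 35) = 1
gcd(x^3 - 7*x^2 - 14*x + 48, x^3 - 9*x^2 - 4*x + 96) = x^2 - 5*x - 24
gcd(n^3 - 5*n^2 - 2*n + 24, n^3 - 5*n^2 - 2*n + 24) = n^3 - 5*n^2 - 2*n + 24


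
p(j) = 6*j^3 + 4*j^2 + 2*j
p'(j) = 18*j^2 + 8*j + 2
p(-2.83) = -109.62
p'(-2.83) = 123.52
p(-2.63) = -86.74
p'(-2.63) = 105.46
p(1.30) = 22.54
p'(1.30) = 42.82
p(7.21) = 2471.19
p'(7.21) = 995.39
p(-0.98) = -3.77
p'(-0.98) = 11.45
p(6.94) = 2212.07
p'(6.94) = 924.46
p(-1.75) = -23.41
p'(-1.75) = 43.12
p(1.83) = 53.83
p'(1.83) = 76.92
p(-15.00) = -19380.00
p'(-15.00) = 3932.00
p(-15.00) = -19380.00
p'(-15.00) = 3932.00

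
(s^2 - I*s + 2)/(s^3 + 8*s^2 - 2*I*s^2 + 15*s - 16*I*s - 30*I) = (s + I)/(s^2 + 8*s + 15)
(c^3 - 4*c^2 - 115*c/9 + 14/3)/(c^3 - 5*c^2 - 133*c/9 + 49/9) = (c - 6)/(c - 7)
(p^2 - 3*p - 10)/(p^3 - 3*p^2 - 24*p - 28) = (p - 5)/(p^2 - 5*p - 14)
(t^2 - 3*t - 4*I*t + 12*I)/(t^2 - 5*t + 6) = (t - 4*I)/(t - 2)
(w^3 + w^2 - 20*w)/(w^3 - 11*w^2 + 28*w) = (w + 5)/(w - 7)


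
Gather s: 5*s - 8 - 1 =5*s - 9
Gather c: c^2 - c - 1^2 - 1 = c^2 - c - 2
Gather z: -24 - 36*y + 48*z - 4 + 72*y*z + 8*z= -36*y + z*(72*y + 56) - 28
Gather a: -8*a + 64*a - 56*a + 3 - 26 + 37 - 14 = 0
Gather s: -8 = -8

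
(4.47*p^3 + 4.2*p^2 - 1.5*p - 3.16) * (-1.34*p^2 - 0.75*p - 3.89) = -5.9898*p^5 - 8.9805*p^4 - 18.5283*p^3 - 10.9786*p^2 + 8.205*p + 12.2924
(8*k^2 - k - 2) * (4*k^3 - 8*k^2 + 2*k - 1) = 32*k^5 - 68*k^4 + 16*k^3 + 6*k^2 - 3*k + 2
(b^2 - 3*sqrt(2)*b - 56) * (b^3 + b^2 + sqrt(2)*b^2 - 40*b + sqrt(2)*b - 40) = b^5 - 2*sqrt(2)*b^4 + b^4 - 102*b^3 - 2*sqrt(2)*b^3 - 102*b^2 + 64*sqrt(2)*b^2 + 64*sqrt(2)*b + 2240*b + 2240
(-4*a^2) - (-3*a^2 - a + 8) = -a^2 + a - 8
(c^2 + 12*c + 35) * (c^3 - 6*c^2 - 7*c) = c^5 + 6*c^4 - 44*c^3 - 294*c^2 - 245*c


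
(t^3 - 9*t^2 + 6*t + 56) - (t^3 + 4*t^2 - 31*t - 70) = -13*t^2 + 37*t + 126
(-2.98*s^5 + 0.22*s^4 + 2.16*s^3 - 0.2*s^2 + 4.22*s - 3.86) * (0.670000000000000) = -1.9966*s^5 + 0.1474*s^4 + 1.4472*s^3 - 0.134*s^2 + 2.8274*s - 2.5862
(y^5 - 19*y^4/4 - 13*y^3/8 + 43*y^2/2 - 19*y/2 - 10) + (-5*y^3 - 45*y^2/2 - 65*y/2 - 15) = y^5 - 19*y^4/4 - 53*y^3/8 - y^2 - 42*y - 25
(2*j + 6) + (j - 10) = 3*j - 4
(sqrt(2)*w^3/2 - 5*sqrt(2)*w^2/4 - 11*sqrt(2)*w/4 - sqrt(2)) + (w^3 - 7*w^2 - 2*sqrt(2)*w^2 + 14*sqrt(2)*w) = sqrt(2)*w^3/2 + w^3 - 7*w^2 - 13*sqrt(2)*w^2/4 + 45*sqrt(2)*w/4 - sqrt(2)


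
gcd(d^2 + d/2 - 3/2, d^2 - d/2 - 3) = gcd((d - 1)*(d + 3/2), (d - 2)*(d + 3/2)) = d + 3/2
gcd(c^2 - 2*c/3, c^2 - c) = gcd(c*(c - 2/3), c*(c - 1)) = c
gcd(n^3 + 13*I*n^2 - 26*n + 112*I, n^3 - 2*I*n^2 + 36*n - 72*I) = n - 2*I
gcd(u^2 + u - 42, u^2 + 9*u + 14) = u + 7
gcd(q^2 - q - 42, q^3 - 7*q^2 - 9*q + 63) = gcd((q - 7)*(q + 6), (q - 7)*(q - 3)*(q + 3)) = q - 7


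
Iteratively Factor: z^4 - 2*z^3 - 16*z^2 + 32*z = (z + 4)*(z^3 - 6*z^2 + 8*z) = z*(z + 4)*(z^2 - 6*z + 8) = z*(z - 2)*(z + 4)*(z - 4)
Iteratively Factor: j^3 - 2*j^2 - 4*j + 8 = (j + 2)*(j^2 - 4*j + 4) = (j - 2)*(j + 2)*(j - 2)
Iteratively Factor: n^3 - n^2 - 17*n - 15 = (n - 5)*(n^2 + 4*n + 3) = (n - 5)*(n + 3)*(n + 1)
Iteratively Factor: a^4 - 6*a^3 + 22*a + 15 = (a + 1)*(a^3 - 7*a^2 + 7*a + 15) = (a - 3)*(a + 1)*(a^2 - 4*a - 5) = (a - 5)*(a - 3)*(a + 1)*(a + 1)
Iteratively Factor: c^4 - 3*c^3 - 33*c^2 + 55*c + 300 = (c - 5)*(c^3 + 2*c^2 - 23*c - 60) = (c - 5)*(c + 3)*(c^2 - c - 20) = (c - 5)*(c + 3)*(c + 4)*(c - 5)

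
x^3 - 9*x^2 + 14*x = x*(x - 7)*(x - 2)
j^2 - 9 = (j - 3)*(j + 3)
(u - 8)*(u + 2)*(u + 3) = u^3 - 3*u^2 - 34*u - 48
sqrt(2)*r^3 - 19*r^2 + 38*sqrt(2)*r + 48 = (r - 6*sqrt(2))*(r - 4*sqrt(2))*(sqrt(2)*r + 1)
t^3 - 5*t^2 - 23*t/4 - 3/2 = (t - 6)*(t + 1/2)^2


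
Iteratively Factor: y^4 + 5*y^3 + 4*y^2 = (y + 1)*(y^3 + 4*y^2) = y*(y + 1)*(y^2 + 4*y) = y^2*(y + 1)*(y + 4)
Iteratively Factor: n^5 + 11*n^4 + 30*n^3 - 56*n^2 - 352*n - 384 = (n + 4)*(n^4 + 7*n^3 + 2*n^2 - 64*n - 96) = (n + 4)^2*(n^3 + 3*n^2 - 10*n - 24) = (n + 2)*(n + 4)^2*(n^2 + n - 12) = (n + 2)*(n + 4)^3*(n - 3)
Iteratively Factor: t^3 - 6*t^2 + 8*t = (t)*(t^2 - 6*t + 8) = t*(t - 4)*(t - 2)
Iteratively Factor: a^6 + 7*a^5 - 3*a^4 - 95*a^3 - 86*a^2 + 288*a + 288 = (a + 4)*(a^5 + 3*a^4 - 15*a^3 - 35*a^2 + 54*a + 72) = (a - 3)*(a + 4)*(a^4 + 6*a^3 + 3*a^2 - 26*a - 24) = (a - 3)*(a + 3)*(a + 4)*(a^3 + 3*a^2 - 6*a - 8) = (a - 3)*(a + 3)*(a + 4)^2*(a^2 - a - 2) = (a - 3)*(a + 1)*(a + 3)*(a + 4)^2*(a - 2)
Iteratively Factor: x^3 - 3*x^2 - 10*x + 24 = (x - 2)*(x^2 - x - 12) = (x - 4)*(x - 2)*(x + 3)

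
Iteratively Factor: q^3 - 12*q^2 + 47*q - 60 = (q - 3)*(q^2 - 9*q + 20) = (q - 5)*(q - 3)*(q - 4)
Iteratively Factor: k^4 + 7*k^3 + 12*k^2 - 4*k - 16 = (k + 2)*(k^3 + 5*k^2 + 2*k - 8) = (k + 2)*(k + 4)*(k^2 + k - 2) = (k - 1)*(k + 2)*(k + 4)*(k + 2)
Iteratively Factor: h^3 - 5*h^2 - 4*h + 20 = (h - 2)*(h^2 - 3*h - 10) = (h - 5)*(h - 2)*(h + 2)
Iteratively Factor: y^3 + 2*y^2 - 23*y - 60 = (y - 5)*(y^2 + 7*y + 12) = (y - 5)*(y + 3)*(y + 4)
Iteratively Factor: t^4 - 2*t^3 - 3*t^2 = (t)*(t^3 - 2*t^2 - 3*t) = t*(t + 1)*(t^2 - 3*t) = t*(t - 3)*(t + 1)*(t)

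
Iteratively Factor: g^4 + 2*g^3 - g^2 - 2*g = (g + 2)*(g^3 - g) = g*(g + 2)*(g^2 - 1) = g*(g + 1)*(g + 2)*(g - 1)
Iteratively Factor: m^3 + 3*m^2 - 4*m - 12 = (m + 3)*(m^2 - 4) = (m - 2)*(m + 3)*(m + 2)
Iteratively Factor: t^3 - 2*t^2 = (t)*(t^2 - 2*t) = t*(t - 2)*(t)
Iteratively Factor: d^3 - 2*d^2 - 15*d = (d + 3)*(d^2 - 5*d) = (d - 5)*(d + 3)*(d)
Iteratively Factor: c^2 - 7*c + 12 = (c - 3)*(c - 4)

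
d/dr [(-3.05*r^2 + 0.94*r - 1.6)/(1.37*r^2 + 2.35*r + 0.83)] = (-8.4553*r^2 - 0.678999999999999*r + 4.5402)/(1.8769*r^4 + 6.439*r^3 + 7.7967*r^2 + 3.901*r + 0.6889)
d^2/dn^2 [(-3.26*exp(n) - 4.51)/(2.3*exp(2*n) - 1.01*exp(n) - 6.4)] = (-17.2454*exp(4*n) - 103.00458*exp(3*n) - 256.49301*exp(2*n) - 249.076811*exp(n) - 104.37696)*exp(n)/(12.167*exp(6*n) - 16.0287*exp(5*n) - 94.52931*exp(4*n) + 88.172899*exp(3*n) + 263.03808*exp(2*n) - 124.1088*exp(n) - 262.144)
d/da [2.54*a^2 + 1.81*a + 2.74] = 5.08*a + 1.81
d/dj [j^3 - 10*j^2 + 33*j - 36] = 3*j^2 - 20*j + 33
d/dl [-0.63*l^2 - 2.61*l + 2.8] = -1.26*l - 2.61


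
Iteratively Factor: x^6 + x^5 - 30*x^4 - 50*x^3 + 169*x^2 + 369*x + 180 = (x + 3)*(x^5 - 2*x^4 - 24*x^3 + 22*x^2 + 103*x + 60) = (x + 1)*(x + 3)*(x^4 - 3*x^3 - 21*x^2 + 43*x + 60) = (x - 3)*(x + 1)*(x + 3)*(x^3 - 21*x - 20) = (x - 3)*(x + 1)^2*(x + 3)*(x^2 - x - 20) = (x - 3)*(x + 1)^2*(x + 3)*(x + 4)*(x - 5)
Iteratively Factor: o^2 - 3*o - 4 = (o + 1)*(o - 4)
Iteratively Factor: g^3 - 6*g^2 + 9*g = (g)*(g^2 - 6*g + 9) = g*(g - 3)*(g - 3)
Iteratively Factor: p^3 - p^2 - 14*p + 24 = (p - 2)*(p^2 + p - 12) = (p - 3)*(p - 2)*(p + 4)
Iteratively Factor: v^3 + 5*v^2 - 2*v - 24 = (v - 2)*(v^2 + 7*v + 12) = (v - 2)*(v + 4)*(v + 3)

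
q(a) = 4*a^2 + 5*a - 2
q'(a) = 8*a + 5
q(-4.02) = 42.54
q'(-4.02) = -27.16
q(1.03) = 7.39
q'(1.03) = 13.24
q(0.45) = 1.06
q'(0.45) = 8.60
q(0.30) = -0.14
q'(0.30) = 7.40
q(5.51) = 146.99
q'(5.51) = 49.08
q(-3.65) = 33.04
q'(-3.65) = -24.20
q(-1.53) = -0.29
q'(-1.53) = -7.24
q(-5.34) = 85.36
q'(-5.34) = -37.72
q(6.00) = 172.00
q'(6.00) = 53.00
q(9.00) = 367.00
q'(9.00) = 77.00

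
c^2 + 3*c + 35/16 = (c + 5/4)*(c + 7/4)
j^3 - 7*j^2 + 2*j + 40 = (j - 5)*(j - 4)*(j + 2)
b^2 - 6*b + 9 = (b - 3)^2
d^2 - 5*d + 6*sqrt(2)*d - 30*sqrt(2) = (d - 5)*(d + 6*sqrt(2))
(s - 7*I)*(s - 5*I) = s^2 - 12*I*s - 35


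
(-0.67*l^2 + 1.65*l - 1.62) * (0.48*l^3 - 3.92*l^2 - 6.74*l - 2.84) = -0.3216*l^5 + 3.4184*l^4 - 2.7298*l^3 - 2.8678*l^2 + 6.2328*l + 4.6008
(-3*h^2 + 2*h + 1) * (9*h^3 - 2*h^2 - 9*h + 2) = -27*h^5 + 24*h^4 + 32*h^3 - 26*h^2 - 5*h + 2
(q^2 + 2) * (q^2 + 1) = q^4 + 3*q^2 + 2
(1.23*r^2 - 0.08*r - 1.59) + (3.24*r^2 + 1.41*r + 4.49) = 4.47*r^2 + 1.33*r + 2.9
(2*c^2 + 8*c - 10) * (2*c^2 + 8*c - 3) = 4*c^4 + 32*c^3 + 38*c^2 - 104*c + 30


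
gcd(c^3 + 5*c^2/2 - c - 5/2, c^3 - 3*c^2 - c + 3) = c^2 - 1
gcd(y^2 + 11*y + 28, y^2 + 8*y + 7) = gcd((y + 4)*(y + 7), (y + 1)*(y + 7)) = y + 7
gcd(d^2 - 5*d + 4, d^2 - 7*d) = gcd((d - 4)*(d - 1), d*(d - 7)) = 1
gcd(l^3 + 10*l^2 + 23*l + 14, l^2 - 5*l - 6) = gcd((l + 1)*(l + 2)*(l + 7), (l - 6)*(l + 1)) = l + 1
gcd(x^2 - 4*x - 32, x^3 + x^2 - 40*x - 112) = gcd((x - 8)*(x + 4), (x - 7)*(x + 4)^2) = x + 4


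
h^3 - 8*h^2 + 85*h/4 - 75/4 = (h - 3)*(h - 5/2)^2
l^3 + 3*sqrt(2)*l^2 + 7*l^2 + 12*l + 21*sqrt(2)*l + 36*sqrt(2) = (l + 3)*(l + 4)*(l + 3*sqrt(2))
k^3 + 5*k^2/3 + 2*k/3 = k*(k + 2/3)*(k + 1)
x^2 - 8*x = x*(x - 8)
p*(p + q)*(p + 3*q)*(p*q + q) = p^4*q + 4*p^3*q^2 + p^3*q + 3*p^2*q^3 + 4*p^2*q^2 + 3*p*q^3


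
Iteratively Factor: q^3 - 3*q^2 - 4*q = (q)*(q^2 - 3*q - 4) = q*(q + 1)*(q - 4)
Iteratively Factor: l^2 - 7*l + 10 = (l - 5)*(l - 2)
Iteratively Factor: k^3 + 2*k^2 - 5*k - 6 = (k + 3)*(k^2 - k - 2) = (k + 1)*(k + 3)*(k - 2)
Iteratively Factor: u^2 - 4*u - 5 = (u + 1)*(u - 5)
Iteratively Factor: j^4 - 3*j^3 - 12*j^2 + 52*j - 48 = (j - 3)*(j^3 - 12*j + 16) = (j - 3)*(j + 4)*(j^2 - 4*j + 4) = (j - 3)*(j - 2)*(j + 4)*(j - 2)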